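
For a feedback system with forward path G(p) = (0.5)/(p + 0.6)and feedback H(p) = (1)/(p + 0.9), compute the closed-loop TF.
Closed-loop T = G/(1+GH).
Numerator: G_num * H_den = 0.5*p + 0.45.
Denominator: G_den * H_den + G_num * H_num = (p^2 + 1.5*p + 0.54) + (0.5) = p^2 + 1.5*p + 1.04.
T(p) = (0.5*p + 0.45)/(p^2 + 1.5*p + 1.04)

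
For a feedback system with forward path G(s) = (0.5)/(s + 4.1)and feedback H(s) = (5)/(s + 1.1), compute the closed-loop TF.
Closed-loop T = G/(1+GH).
Numerator: G_num * H_den = 0.5*s + 0.55.
Denominator: G_den * H_den + G_num * H_num = (s^2 + 5.2*s + 4.51) + (2.5) = s^2 + 5.2*s + 7.01.
T(s) = (0.5*s + 0.55)/(s^2 + 5.2*s + 7.01)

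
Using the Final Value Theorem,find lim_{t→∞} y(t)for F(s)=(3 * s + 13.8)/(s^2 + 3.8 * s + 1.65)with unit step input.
FVT: lim_{t→∞} y(t) = lim_{s→0} s*Y(s) where Y(s) = F(s)/s.
= lim_{s→0} F(s) = F(0) = num(0)/den(0) = 13.8/1.65 = 8.364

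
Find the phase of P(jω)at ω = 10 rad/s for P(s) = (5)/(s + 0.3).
Substitute s = j*10: P(j10) = 0.0149865 - 0.49955j.
∠P(j10) = atan2(Im, Re) = atan2(-0.49955, 0.0149865) = -88.28°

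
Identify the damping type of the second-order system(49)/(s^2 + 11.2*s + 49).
Standard form: ωn²/(s²+2ζωn·s+ωn²) gives ωn=7, ζ=0.8.
Underdamped (ζ = 0.8 < 1)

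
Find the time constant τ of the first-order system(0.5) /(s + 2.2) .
First-order system: τ = -1/pole. Pole = -2.2. τ = -1/(-2.2) = 0.4545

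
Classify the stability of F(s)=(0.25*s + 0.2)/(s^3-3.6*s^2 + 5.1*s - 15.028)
Denominator: s^3 - 3.6*s^2 + 5.1*s - 15.028 = (s - 3.4)(s^2 - 0.2*s + 4.42). Poles: 0.1 + 2.1j, 0.1 - 2.1j, 3.4. Unstable (3 pole(s) in RHP)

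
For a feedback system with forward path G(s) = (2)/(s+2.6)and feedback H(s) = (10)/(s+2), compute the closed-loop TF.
Closed-loop T = G/(1+GH).
Numerator: G_num * H_den = 2*s + 4.
Denominator: G_den * H_den + G_num * H_num = (s^2 + 4.6*s + 5.2) + (20) = s^2 + 4.6*s + 25.2.
T(s) = (2*s + 4)/(s^2 + 4.6*s + 25.2)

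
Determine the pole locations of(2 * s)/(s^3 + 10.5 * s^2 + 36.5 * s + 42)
Set denominator = 0: s^3 + 10.5*s^2 + 36.5*s + 42 = (s + 3.5)(s + 4)(s + 3) = 0 → Poles: -3, -3.5, -4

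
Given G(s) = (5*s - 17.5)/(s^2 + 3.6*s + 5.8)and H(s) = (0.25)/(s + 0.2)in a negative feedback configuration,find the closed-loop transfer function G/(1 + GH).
Closed-loop T = G/(1+GH).
Numerator: G_num * H_den = 5*s^2 - 16.5*s - 3.5.
Denominator: G_den * H_den + G_num * H_num = (s^3 + 3.8*s^2 + 6.52*s + 1.16) + (1.25*s - 4.375) = s^3 + 3.8*s^2 + 7.77*s - 3.215.
T(s) = (5*s^2 - 16.5*s - 3.5)/(s^3 + 3.8*s^2 + 7.77*s - 3.215)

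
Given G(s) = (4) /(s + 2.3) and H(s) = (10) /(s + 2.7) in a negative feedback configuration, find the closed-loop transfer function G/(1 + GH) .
Closed-loop T = G/(1+GH).
Numerator: G_num * H_den = 4*s + 10.8.
Denominator: G_den * H_den + G_num * H_num = (s^2 + 5*s + 6.21) + (40) = s^2 + 5*s + 46.21.
T(s) = (4*s + 10.8)/(s^2 + 5*s + 46.21)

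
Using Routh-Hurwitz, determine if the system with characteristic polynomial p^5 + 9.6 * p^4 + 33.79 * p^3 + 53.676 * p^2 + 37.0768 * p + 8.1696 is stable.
Routh array:
p^5: [1, 33.79, 37.0768]; p^4: [9.6, 53.676, 8.1696]; p^3: [28.19875, 36.2258]; p^2: [41.3433, 8.1696]; p^1: [30.6536]; p^0: [8.1696]
First column: [1, 9.6, 28.19875, 41.3433, 30.6536, 8.1696]. Sign changes = 0.
Yes, stable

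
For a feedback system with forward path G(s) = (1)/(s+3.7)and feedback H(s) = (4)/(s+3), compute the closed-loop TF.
Closed-loop T = G/(1+GH).
Numerator: G_num * H_den = s + 3.
Denominator: G_den * H_den + G_num * H_num = (s^2 + 6.7*s + 11.1) + (4) = s^2 + 6.7*s + 15.1.
T(s) = (s + 3)/(s^2 + 6.7*s + 15.1)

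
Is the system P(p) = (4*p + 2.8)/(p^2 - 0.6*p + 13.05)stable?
Denominator: p^2 - 0.6*p + 13.05. Poles: 0.3 + 3.6j, 0.3 - 3.6j. All Re(p)<0: No (unstable)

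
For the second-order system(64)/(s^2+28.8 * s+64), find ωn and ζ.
Standard form: ωn²/(s²+2ζωn·s+ωn²).
const=64=ωn² → ωn=8, s coeff=28.8=2ζωn → ζ=1.8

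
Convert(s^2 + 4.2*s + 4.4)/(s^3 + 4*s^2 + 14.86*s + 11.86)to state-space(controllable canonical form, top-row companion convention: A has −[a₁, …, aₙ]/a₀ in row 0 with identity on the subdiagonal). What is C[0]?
Reachable canonical form: C = numerator coefficients (right-aligned, zero-padded to length n).
num = s^2 + 4.2*s + 4.4, C = [[1, 4.2, 4.4]].
C[0] = 1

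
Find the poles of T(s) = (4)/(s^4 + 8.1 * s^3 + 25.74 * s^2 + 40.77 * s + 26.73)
Set denominator = 0: s^4 + 8.1*s^3 + 25.74*s^2 + 40.77*s + 26.73 = (s + 1.8)(s + 3.3)(s^2 + 3*s + 4.5) = 0 → Poles: -1.5 + 1.5j, -1.5 - 1.5j, -1.8, -3.3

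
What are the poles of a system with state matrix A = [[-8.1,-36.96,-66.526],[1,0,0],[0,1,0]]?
Eigenvalues solve det(λI - A) = 0.
Characteristic polynomial: λ^3 + 8.1*λ^2 + 36.96*λ + 66.526 = 0.
Factor: (λ + 3.1)(λ^2 + 5*λ + 21.46) = 0.
Roots: -2.5 + 3.9j, -2.5 - 3.9j, -3.1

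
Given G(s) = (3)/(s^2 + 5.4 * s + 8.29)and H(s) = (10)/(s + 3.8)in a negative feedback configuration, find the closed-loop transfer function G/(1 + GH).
Closed-loop T = G/(1+GH).
Numerator: G_num * H_den = 3*s + 11.4.
Denominator: G_den * H_den + G_num * H_num = (s^3 + 9.2*s^2 + 28.81*s + 31.502) + (30) = s^3 + 9.2*s^2 + 28.81*s + 61.502.
T(s) = (3*s + 11.4)/(s^3 + 9.2*s^2 + 28.81*s + 61.502)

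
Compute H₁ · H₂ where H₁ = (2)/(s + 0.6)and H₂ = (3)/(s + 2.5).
Series: H = H₁ · H₂ = (n₁·n₂)/(d₁·d₂).
Num: n₁·n₂ = 6. Den: d₁·d₂ = s^2 + 3.1*s + 1.5.
H(s) = (6)/(s^2 + 3.1*s + 1.5)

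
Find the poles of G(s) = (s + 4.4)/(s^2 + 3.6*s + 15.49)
Set denominator = 0: s^2 + 3.6*s + 15.49 = 0 → Poles: -1.8 + 3.5j, -1.8 - 3.5j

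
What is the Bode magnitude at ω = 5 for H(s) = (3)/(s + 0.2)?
Substitute s = j*5: H(j5) = 0.0239617 - 0.599042j.
|H(j5)| = sqrt(Re² + Im²) = 0.5995.
20*log₁₀(0.5995) = -4.44 dB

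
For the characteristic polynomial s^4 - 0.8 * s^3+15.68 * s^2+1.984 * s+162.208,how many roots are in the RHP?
s^4 - 0.8*s^3 + 15.68*s^2 + 1.984*s + 162.208 = (s^2 - 3.6*s + 14.8)(s^2 + 2.8*s + 10.96). Poles: -1.4 + 3j, -1.4 - 3j, 1.8 + 3.4j, 1.8 - 3.4j. RHP poles (Re>0): 2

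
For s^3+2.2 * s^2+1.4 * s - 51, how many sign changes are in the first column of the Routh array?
Routh array:
s^3: [1, 1.4]; s^2: [2.2, -51]; s^1: [24.5818]; s^0: [-51]
First column: [1, 2.2, 24.5818, -51]. Sign changes = 1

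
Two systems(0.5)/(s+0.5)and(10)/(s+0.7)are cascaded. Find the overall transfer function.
Series: H = H₁ · H₂ = (n₁·n₂)/(d₁·d₂).
Num: n₁·n₂ = 5. Den: d₁·d₂ = s^2 + 1.2*s + 0.35.
H(s) = (5)/(s^2 + 1.2*s + 0.35)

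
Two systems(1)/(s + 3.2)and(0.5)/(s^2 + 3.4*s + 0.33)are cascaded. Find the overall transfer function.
Series: H = H₁ · H₂ = (n₁·n₂)/(d₁·d₂).
Num: n₁·n₂ = 0.5. Den: d₁·d₂ = s^3 + 6.6*s^2 + 11.21*s + 1.056.
H(s) = (0.5)/(s^3 + 6.6*s^2 + 11.21*s + 1.056)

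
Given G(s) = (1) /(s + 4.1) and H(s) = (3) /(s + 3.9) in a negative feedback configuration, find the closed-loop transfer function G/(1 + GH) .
Closed-loop T = G/(1+GH).
Numerator: G_num * H_den = s + 3.9.
Denominator: G_den * H_den + G_num * H_num = (s^2 + 8*s + 15.99) + (3) = s^2 + 8*s + 18.99.
T(s) = (s + 3.9)/(s^2 + 8*s + 18.99)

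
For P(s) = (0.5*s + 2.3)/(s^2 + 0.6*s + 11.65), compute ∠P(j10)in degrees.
Substitute s = j*10: P(j10) = -0.0220876 - 0.0580931j.
∠P(j10) = atan2(Im, Re) = atan2(-0.0580931, -0.0220876) = -110.82°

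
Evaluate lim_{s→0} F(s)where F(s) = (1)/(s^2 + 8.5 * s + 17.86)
DC gain = F(0) = num(0)/den(0) = 1/17.86 = 0.05599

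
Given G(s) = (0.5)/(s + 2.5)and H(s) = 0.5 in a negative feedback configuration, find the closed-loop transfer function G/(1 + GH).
Closed-loop T = G/(1+GH).
Numerator: G_num * H_den = 0.5.
Denominator: G_den * H_den + G_num * H_num = (s + 2.5) + (0.25) = s + 2.75.
T(s) = (0.5)/(s + 2.75)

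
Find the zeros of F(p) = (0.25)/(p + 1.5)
Numerator is a nonzero constant (0.25) → Zeros: none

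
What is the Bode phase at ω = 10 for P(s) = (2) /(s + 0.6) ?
Substitute s = j*10: P(j10) = 0.011957 - 0.199283j.
∠P(j10) = atan2(Im, Re) = atan2(-0.199283, 0.011957) = -86.57°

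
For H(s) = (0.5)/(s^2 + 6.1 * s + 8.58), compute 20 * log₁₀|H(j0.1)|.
Substitute s = j*0.1: H(j0.1) = 0.058049 - 0.00413184j.
|H(j0.1)| = sqrt(Re² + Im²) = 0.0582.
20*log₁₀(0.0582) = -24.70 dB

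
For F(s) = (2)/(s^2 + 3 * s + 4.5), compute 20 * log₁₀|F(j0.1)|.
Substitute s = j*0.1: F(j0.1) = 0.443455 - 0.0296295j.
|F(j0.1)| = sqrt(Re² + Im²) = 0.4444.
20*log₁₀(0.4444) = -7.04 dB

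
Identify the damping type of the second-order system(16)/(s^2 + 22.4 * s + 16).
Standard form: ωn²/(s²+2ζωn·s+ωn²) gives ωn=4, ζ=2.8.
Overdamped (ζ = 2.8 > 1)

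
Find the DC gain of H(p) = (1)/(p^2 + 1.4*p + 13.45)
DC gain = H(0) = num(0)/den(0) = 1/13.45 = 0.07435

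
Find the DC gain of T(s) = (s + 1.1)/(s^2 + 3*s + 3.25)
DC gain = T(0) = num(0)/den(0) = 1.1/3.25 = 0.3385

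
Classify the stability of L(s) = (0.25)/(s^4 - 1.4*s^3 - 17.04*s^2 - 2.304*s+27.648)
Denominator: s^4 - 1.4*s^3 - 17.04*s^2 - 2.304*s + 27.648 = (s - 1.2)(s - 4.8)(s + 1.6)(s + 3). Poles: -1.6, -3, 1.2, 4.8. Unstable (2 pole(s) in RHP)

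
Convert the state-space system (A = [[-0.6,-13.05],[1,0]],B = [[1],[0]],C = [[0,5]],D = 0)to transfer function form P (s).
P(s) = C(sI - A)⁻¹B + D.
Characteristic polynomial det(sI - A) = s^2 + 0.6*s + 13.05.
Numerator from C·adj(sI-A)·B + D·det(sI-A) = 5.
P(s) = (5)/(s^2 + 0.6*s + 13.05)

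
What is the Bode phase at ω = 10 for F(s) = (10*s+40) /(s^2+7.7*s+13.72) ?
Substitute s = j*10: F(j10) = 0.317709 - 0.87548j.
∠F(j10) = atan2(Im, Re) = atan2(-0.87548, 0.317709) = -70.05°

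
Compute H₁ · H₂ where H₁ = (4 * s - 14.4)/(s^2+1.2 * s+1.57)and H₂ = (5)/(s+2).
Series: H = H₁ · H₂ = (n₁·n₂)/(d₁·d₂).
Num: n₁·n₂ = 20*s - 72. Den: d₁·d₂ = s^3 + 3.2*s^2 + 3.97*s + 3.14.
H(s) = (20*s - 72)/(s^3 + 3.2*s^2 + 3.97*s + 3.14)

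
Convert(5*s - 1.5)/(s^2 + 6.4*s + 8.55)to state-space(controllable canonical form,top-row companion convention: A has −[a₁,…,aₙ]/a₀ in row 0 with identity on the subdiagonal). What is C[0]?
Reachable canonical form: C = numerator coefficients (right-aligned, zero-padded to length n).
num = 5*s - 1.5, C = [[5, -1.5]].
C[0] = 5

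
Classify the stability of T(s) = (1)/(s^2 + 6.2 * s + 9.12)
Denominator: s^2 + 6.2*s + 9.12 = (s + 3.8)(s + 2.4). Poles: -2.4, -3.8. Stable (all poles in LHP)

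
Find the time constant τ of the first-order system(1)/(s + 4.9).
First-order system: τ = -1/pole. Pole = -4.9. τ = -1/(-4.9) = 0.2041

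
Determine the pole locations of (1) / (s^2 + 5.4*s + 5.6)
Set denominator = 0: s^2 + 5.4*s + 5.6 = (s + 1.4)(s + 4) = 0 → Poles: -1.4, -4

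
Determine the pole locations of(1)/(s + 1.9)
Set denominator = 0: s + 1.9 = 0 → Poles: -1.9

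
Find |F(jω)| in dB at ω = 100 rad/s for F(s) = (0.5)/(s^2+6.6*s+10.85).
Substitute s = j*100: F(j100) = -4.98367e-05 - 3.2928e-06j.
|F(j100)| = sqrt(Re² + Im²) = 4.995e-05.
20*log₁₀(4.995e-05) = -86.03 dB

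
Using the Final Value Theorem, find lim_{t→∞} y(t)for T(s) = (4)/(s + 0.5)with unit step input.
FVT: lim_{t→∞} y(t) = lim_{s→0} s*Y(s) where Y(s) = T(s)/s.
= lim_{s→0} T(s) = T(0) = num(0)/den(0) = 4/0.5 = 8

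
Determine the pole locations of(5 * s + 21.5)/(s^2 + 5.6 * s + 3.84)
Set denominator = 0: s^2 + 5.6*s + 3.84 = (s + 4.8)(s + 0.8) = 0 → Poles: -0.8, -4.8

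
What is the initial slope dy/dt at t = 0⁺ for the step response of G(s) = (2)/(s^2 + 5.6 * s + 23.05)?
IVT: y'(0⁺) = lim_{s→∞} s²·Y(s) = lim_{s→∞} s·G(s).
deg(num) = 0, deg(den) = 2, relative degree = 2 ≥ 2, so s·G(s) → 0. Initial slope = 0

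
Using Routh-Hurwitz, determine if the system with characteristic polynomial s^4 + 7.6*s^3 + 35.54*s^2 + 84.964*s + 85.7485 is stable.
Routh array:
s^4: [1, 35.54, 85.7485]; s^3: [7.6, 84.964]; s^2: [24.3605, 85.7485]; s^1: [58.2122]; s^0: [85.7485]
First column: [1, 7.6, 24.3605, 58.2122, 85.7485]. Sign changes = 0.
Yes, stable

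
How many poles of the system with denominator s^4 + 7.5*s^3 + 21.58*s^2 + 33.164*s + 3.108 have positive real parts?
s^4 + 7.5*s^3 + 21.58*s^2 + 33.164*s + 3.108 = (s + 4.2)(s + 0.1)(s^2 + 3.2*s + 7.4). Poles: -0.1, -1.6 + 2.2j, -1.6 - 2.2j, -4.2. RHP poles (Re>0): 0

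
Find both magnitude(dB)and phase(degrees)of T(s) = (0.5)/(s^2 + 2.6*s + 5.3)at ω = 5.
Substitute s = j*5: T(j5) = -0.0176812 - 0.0116678j.
|T| = 20*log₁₀(sqrt(Re²+Im²)) = -33.48 dB.
∠T = atan2(Im, Re) = -146.58°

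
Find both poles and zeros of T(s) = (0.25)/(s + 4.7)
Set denominator = 0: s + 4.7 = 0 → Poles: -4.7
Numerator is a nonzero constant (0.25) → Zeros: none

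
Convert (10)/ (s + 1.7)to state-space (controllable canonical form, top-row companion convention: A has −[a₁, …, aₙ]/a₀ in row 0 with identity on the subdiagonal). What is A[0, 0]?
Reachable canonical form for den = s + 1.7: top row of A = -[a₁,a₂,...,aₙ]/a₀, ones on the subdiagonal, zeros elsewhere.
A = [[-1.7]].
A[0,0] = -1.7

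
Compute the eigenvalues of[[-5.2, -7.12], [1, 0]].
Eigenvalues solve det(λI - A) = 0.
Characteristic polynomial: λ^2 + 5.2*λ + 7.12 = 0.
Roots: -2.6 + 0.6j, -2.6 - 0.6j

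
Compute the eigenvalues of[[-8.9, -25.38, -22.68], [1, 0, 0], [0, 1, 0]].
Eigenvalues solve det(λI - A) = 0.
Characteristic polynomial: λ^3 + 8.9*λ^2 + 25.38*λ + 22.68 = 0.
Factor: (λ + 3.6)(λ + 1.8)(λ + 3.5) = 0.
Roots: -1.8, -3.5, -3.6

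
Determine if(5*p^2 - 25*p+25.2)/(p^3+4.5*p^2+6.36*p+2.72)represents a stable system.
Denominator: p^3 + 4.5*p^2 + 6.36*p + 2.72 = (p + 1.7)(p + 0.8)(p + 2). Poles: -0.8, -1.7, -2. All Re(p)<0: Yes (stable)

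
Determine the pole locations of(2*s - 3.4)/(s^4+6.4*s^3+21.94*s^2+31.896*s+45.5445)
Set denominator = 0: s^4 + 6.4*s^3 + 21.94*s^2 + 31.896*s + 45.5445 = (s^2 + 5.4*s + 13.05)(s^2 + s + 3.49) = 0 → Poles: -0.5 + 1.8j, -0.5 - 1.8j, -2.7 + 2.4j, -2.7 - 2.4j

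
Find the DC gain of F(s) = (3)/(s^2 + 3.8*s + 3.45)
DC gain = F(0) = num(0)/den(0) = 3/3.45 = 0.8696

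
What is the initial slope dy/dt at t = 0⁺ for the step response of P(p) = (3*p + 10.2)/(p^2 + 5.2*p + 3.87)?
IVT: y'(0⁺) = lim_{p→∞} p²·Y(p) = lim_{p→∞} p·P(p).
deg(num) = 1, deg(den) = 2, relative degree = 1, so p·P(p) → (leading num)/(leading den) = 3/1 = 3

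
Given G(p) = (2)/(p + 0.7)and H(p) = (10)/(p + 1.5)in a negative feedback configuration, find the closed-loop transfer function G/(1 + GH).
Closed-loop T = G/(1+GH).
Numerator: G_num * H_den = 2*p + 3.
Denominator: G_den * H_den + G_num * H_num = (p^2 + 2.2*p + 1.05) + (20) = p^2 + 2.2*p + 21.05.
T(p) = (2*p + 3)/(p^2 + 2.2*p + 21.05)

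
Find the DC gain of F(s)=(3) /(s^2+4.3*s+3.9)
DC gain = F(0) = num(0)/den(0) = 3/3.9 = 0.7692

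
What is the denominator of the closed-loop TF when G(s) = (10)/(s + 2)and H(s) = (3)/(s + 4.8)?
Characteristic poly = G_den * H_den + G_num * H_num = (s^2 + 6.8*s + 9.6) + (30) = s^2 + 6.8*s + 39.6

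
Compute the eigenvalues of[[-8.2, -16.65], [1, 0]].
Eigenvalues solve det(λI - A) = 0.
Characteristic polynomial: λ^2 + 8.2*λ + 16.65 = 0.
Factor: (λ + 4.5)(λ + 3.7) = 0.
Roots: -3.7, -4.5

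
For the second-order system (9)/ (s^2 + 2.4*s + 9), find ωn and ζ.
Standard form: ωn²/(s²+2ζωn·s+ωn²).
const=9=ωn² → ωn=3, s coeff=2.4=2ζωn → ζ=0.4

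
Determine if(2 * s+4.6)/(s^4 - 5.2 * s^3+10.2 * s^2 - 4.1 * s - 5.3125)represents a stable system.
Denominator: s^4 - 5.2*s^3 + 10.2*s^2 - 4.1*s - 5.3125 = (s - 1.7)(s + 0.5)(s^2 - 4*s + 6.25). Poles: -0.5, 1.7, 2 + 1.5j, 2 - 1.5j. All Re(p)<0: No (unstable)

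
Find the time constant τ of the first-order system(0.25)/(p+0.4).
First-order system: τ = -1/pole. Pole = -0.4. τ = -1/(-0.4) = 2.5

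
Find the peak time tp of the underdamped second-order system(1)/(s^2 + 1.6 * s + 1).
Standard form: ωn²/(s²+2ζωn·s+ωn²) → ωn = 1, ζ = 0.8.
ωd = ωn·√(1-ζ²) = 1·√(1-0.8²) = 0.6.
tp = π/ωd = π/0.6 = 5.236 s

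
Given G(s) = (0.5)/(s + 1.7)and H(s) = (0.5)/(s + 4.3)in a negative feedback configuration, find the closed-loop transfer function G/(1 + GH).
Closed-loop T = G/(1+GH).
Numerator: G_num * H_den = 0.5*s + 2.15.
Denominator: G_den * H_den + G_num * H_num = (s^2 + 6*s + 7.31) + (0.25) = s^2 + 6*s + 7.56.
T(s) = (0.5*s + 2.15)/(s^2 + 6*s + 7.56)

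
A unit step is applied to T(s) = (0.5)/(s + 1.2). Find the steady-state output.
FVT: lim_{t→∞} y(t) = lim_{s→0} s*Y(s) where Y(s) = T(s)/s.
= lim_{s→0} T(s) = T(0) = num(0)/den(0) = 0.5/1.2 = 0.4167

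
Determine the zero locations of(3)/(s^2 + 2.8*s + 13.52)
Numerator is a nonzero constant (3) → Zeros: none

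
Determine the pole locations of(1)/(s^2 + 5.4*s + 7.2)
Set denominator = 0: s^2 + 5.4*s + 7.2 = (s + 3)(s + 2.4) = 0 → Poles: -2.4, -3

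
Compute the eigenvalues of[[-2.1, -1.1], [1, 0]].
Eigenvalues solve det(λI - A) = 0.
Characteristic polynomial: λ^2 + 2.1*λ + 1.1 = 0.
Factor: (λ + 1.1)(λ + 1) = 0.
Roots: -1, -1.1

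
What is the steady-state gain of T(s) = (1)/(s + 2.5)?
DC gain = T(0) = num(0)/den(0) = 1/2.5 = 0.4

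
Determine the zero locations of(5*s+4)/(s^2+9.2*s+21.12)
Set numerator = 0: 5*s + 4 = 0 → Zeros: -0.8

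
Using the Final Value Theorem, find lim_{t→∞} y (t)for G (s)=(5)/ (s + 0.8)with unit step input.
FVT: lim_{t→∞} y(t) = lim_{s→0} s*Y(s) where Y(s) = G(s)/s.
= lim_{s→0} G(s) = G(0) = num(0)/den(0) = 5/0.8 = 6.25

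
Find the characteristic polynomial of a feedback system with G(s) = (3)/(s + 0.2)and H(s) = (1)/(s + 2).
Characteristic poly = G_den * H_den + G_num * H_num = (s^2 + 2.2*s + 0.4) + (3) = s^2 + 2.2*s + 3.4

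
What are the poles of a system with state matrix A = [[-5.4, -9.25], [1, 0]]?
Eigenvalues solve det(λI - A) = 0.
Characteristic polynomial: λ^2 + 5.4*λ + 9.25 = 0.
Roots: -2.7 + 1.4j, -2.7 - 1.4j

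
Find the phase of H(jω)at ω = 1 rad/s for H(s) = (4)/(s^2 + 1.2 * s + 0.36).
Substitute s = j*1: H(j1) = -1.38408 - 2.59516j.
∠H(j1) = atan2(Im, Re) = atan2(-2.59516, -1.38408) = -118.07°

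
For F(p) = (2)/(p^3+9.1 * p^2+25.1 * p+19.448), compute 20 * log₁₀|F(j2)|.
Substitute p = j*2: F(j2) = -0.0163929 - 0.0408082j.
|F(j2)| = sqrt(Re² + Im²) = 0.04398.
20*log₁₀(0.04398) = -27.14 dB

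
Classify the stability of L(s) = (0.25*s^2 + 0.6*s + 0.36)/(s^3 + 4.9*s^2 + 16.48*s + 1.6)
Denominator: s^3 + 4.9*s^2 + 16.48*s + 1.6 = (s + 0.1)(s^2 + 4.8*s + 16). Poles: -0.1, -2.4 + 3.2j, -2.4 - 3.2j. Stable (all poles in LHP)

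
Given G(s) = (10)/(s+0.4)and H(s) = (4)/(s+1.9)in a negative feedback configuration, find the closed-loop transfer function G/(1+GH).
Closed-loop T = G/(1+GH).
Numerator: G_num * H_den = 10*s + 19.
Denominator: G_den * H_den + G_num * H_num = (s^2 + 2.3*s + 0.76) + (40) = s^2 + 2.3*s + 40.76.
T(s) = (10*s + 19)/(s^2 + 2.3*s + 40.76)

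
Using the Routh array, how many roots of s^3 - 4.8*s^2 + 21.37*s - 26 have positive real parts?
Routh array:
s^3: [1, 21.37]; s^2: [-4.8, -26]; s^1: [15.9533]; s^0: [-26]
First column: [1, -4.8, 15.9533, -26]. Sign changes = RHP roots = 3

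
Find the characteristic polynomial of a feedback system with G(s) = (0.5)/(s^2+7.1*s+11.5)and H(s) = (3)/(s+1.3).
Characteristic poly = G_den * H_den + G_num * H_num = (s^3 + 8.4*s^2 + 20.73*s + 14.95) + (1.5) = s^3 + 8.4*s^2 + 20.73*s + 16.45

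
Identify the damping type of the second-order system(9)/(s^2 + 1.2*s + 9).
Standard form: ωn²/(s²+2ζωn·s+ωn²) gives ωn=3, ζ=0.2.
Underdamped (ζ = 0.2 < 1)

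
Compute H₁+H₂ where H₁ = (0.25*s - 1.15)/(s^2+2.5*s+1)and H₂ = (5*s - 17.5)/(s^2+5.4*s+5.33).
Parallel: H = H₁ + H₂ = (n₁·d₂ + n₂·d₁)/(d₁·d₂).
n₁·d₂ = 0.25*s^3 + 0.2*s^2 - 4.8775*s - 6.1295. n₂·d₁ = 5*s^3 - 5*s^2 - 38.75*s - 17.5. Sum = 5.25*s^3 - 4.8*s^2 - 43.6275*s - 23.6295. d₁·d₂ = s^4 + 7.9*s^3 + 19.83*s^2 + 18.725*s + 5.33.
H(s) = (5.25*s^3 - 4.8*s^2 - 43.6275*s - 23.6295)/(s^4 + 7.9*s^3 + 19.83*s^2 + 18.725*s + 5.33)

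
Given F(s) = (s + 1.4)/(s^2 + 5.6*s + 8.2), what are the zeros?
Set numerator = 0: s + 1.4 = 0 → Zeros: -1.4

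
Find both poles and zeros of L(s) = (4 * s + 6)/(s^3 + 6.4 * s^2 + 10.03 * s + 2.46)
Set denominator = 0: s^3 + 6.4*s^2 + 10.03*s + 2.46 = (s + 2)(s + 4.1)(s + 0.3) = 0 → Poles: -0.3, -2, -4.1
Set numerator = 0: 4*s + 6 = 0 → Zeros: -1.5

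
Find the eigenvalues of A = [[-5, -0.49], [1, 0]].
Eigenvalues solve det(λI - A) = 0.
Characteristic polynomial: λ^2 + 5*λ + 0.49 = 0.
Factor: (λ + 4.9)(λ + 0.1) = 0.
Roots: -0.1, -4.9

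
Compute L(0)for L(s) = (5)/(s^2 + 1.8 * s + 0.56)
DC gain = L(0) = num(0)/den(0) = 5/0.56 = 8.929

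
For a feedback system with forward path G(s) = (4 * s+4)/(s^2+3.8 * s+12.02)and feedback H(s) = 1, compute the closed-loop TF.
Closed-loop T = G/(1+GH).
Numerator: G_num * H_den = 4*s + 4.
Denominator: G_den * H_den + G_num * H_num = (s^2 + 3.8*s + 12.02) + (4*s + 4) = s^2 + 7.8*s + 16.02.
T(s) = (4*s + 4)/(s^2 + 7.8*s + 16.02)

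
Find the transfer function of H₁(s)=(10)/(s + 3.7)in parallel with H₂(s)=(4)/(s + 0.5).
Parallel: H = H₁ + H₂ = (n₁·d₂ + n₂·d₁)/(d₁·d₂).
n₁·d₂ = 10*s + 5. n₂·d₁ = 4*s + 14.8. Sum = 14*s + 19.8. d₁·d₂ = s^2 + 4.2*s + 1.85.
H(s) = (14*s + 19.8)/(s^2 + 4.2*s + 1.85)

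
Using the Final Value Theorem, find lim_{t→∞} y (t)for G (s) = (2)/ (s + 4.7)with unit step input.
FVT: lim_{t→∞} y(t) = lim_{s→0} s*Y(s) where Y(s) = G(s)/s.
= lim_{s→0} G(s) = G(0) = num(0)/den(0) = 2/4.7 = 0.4255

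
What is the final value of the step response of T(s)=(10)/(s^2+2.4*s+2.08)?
FVT: lim_{t→∞} y(t) = lim_{s→0} s*Y(s) where Y(s) = T(s)/s.
= lim_{s→0} T(s) = T(0) = num(0)/den(0) = 10/2.08 = 4.808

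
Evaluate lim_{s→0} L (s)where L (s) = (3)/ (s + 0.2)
DC gain = L(0) = num(0)/den(0) = 3/0.2 = 15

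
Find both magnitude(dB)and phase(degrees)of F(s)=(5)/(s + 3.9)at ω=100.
Substitute s = j*100: F(j100) = 0.00194704 - 0.0499241j.
|F| = 20*log₁₀(sqrt(Re²+Im²)) = -26.03 dB.
∠F = atan2(Im, Re) = -87.77°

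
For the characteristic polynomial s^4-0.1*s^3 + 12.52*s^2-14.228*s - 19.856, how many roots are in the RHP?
s^4 - 0.1*s^3 + 12.52*s^2 - 14.228*s - 19.856 = (s - 1.7)(s + 0.8)(s^2 + 0.8*s + 14.6). Poles: -0.4 + 3.8j, -0.4 - 3.8j, -0.8, 1.7. RHP poles (Re>0): 1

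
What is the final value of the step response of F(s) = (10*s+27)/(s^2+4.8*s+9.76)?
FVT: lim_{t→∞} y(t) = lim_{s→0} s*Y(s) where Y(s) = F(s)/s.
= lim_{s→0} F(s) = F(0) = num(0)/den(0) = 27/9.76 = 2.766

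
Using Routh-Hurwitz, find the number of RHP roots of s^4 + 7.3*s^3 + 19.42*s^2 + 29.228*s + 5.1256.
Routh array:
s^4: [1, 19.42, 5.1256]; s^3: [7.3, 29.228]; s^2: [15.4162, 5.1256]; s^1: [26.8009]; s^0: [5.1256]
First column: [1, 7.3, 15.4162, 26.8009, 5.1256]. Sign changes = RHP roots = 0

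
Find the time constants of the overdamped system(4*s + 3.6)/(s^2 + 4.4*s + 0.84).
Overdamped: real poles at -0.2, -4.2. τ = -1/pole → τ₁ = 5, τ₂ = 0.2381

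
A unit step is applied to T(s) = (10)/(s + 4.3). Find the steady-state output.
FVT: lim_{t→∞} y(t) = lim_{s→0} s*Y(s) where Y(s) = T(s)/s.
= lim_{s→0} T(s) = T(0) = num(0)/den(0) = 10/4.3 = 2.326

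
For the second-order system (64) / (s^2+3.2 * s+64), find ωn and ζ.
Standard form: ωn²/(s²+2ζωn·s+ωn²).
const=64=ωn² → ωn=8, s coeff=3.2=2ζωn → ζ=0.2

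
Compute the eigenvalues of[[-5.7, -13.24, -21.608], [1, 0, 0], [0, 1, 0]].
Eigenvalues solve det(λI - A) = 0.
Characteristic polynomial: λ^3 + 5.7*λ^2 + 13.24*λ + 21.608 = 0.
Factor: (λ + 3.7)(λ^2 + 2*λ + 5.84) = 0.
Roots: -1 + 2.2j, -1 - 2.2j, -3.7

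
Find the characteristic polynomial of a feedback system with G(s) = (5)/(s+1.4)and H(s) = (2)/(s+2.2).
Characteristic poly = G_den * H_den + G_num * H_num = (s^2 + 3.6*s + 3.08) + (10) = s^2 + 3.6*s + 13.08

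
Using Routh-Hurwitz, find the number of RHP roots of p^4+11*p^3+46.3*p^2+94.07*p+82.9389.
Routh array:
p^4: [1, 46.3, 82.9389]; p^3: [11, 94.07]; p^2: [37.7482, 82.9389]; p^1: [69.9012]; p^0: [82.9389]
First column: [1, 11, 37.7482, 69.9012, 82.9389]. Sign changes = RHP roots = 0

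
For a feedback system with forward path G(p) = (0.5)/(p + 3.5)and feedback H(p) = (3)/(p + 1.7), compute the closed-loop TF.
Closed-loop T = G/(1+GH).
Numerator: G_num * H_den = 0.5*p + 0.85.
Denominator: G_den * H_den + G_num * H_num = (p^2 + 5.2*p + 5.95) + (1.5) = p^2 + 5.2*p + 7.45.
T(p) = (0.5*p + 0.85)/(p^2 + 5.2*p + 7.45)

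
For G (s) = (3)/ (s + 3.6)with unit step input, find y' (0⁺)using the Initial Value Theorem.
IVT: y'(0⁺) = lim_{s→∞} s²·Y(s) = lim_{s→∞} s·G(s).
deg(num) = 0, deg(den) = 1, relative degree = 1, so s·G(s) → (leading num)/(leading den) = 3/1 = 3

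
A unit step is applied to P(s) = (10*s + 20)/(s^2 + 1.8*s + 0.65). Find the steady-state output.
FVT: lim_{t→∞} y(t) = lim_{s→0} s*Y(s) where Y(s) = P(s)/s.
= lim_{s→0} P(s) = P(0) = num(0)/den(0) = 20/0.65 = 30.77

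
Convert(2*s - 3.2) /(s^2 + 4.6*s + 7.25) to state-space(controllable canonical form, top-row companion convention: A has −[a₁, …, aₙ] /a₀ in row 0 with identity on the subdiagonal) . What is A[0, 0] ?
Reachable canonical form for den = s^2 + 4.6*s + 7.25: top row of A = -[a₁,a₂,...,aₙ]/a₀, ones on the subdiagonal, zeros elsewhere.
A = [[-4.6, -7.25], [1, 0]].
A[0,0] = -4.6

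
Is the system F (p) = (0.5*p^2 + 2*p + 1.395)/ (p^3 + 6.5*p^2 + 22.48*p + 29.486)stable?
Denominator: p^3 + 6.5*p^2 + 22.48*p + 29.486 = (p + 2.3)(p^2 + 4.2*p + 12.82). Poles: -2.1 + 2.9j, -2.1 - 2.9j, -2.3. All Re(p)<0: Yes (stable)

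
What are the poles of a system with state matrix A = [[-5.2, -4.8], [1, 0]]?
Eigenvalues solve det(λI - A) = 0.
Characteristic polynomial: λ^2 + 5.2*λ + 4.8 = 0.
Factor: (λ + 1.2)(λ + 4) = 0.
Roots: -1.2, -4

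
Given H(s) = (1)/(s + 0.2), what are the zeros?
Numerator is a nonzero constant (1) → Zeros: none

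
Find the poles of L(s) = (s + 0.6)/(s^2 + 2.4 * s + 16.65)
Set denominator = 0: s^2 + 2.4*s + 16.65 = 0 → Poles: -1.2 + 3.9j, -1.2 - 3.9j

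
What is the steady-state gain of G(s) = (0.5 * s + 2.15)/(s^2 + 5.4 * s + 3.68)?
DC gain = G(0) = num(0)/den(0) = 2.15/3.68 = 0.5842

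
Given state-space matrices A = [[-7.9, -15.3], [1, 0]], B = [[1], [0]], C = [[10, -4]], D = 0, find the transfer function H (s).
H(s) = C(sI - A)⁻¹B + D.
Characteristic polynomial det(sI - A) = s^2 + 7.9*s + 15.3.
Numerator from C·adj(sI-A)·B + D·det(sI-A) = 10*s - 4.
H(s) = (10*s - 4)/(s^2 + 7.9*s + 15.3)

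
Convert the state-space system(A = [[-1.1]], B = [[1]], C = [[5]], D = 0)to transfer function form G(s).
G(s) = C(sI - A)⁻¹B + D.
Characteristic polynomial det(sI - A) = s + 1.1.
Numerator from C·adj(sI-A)·B + D·det(sI-A) = 5.
G(s) = (5)/(s + 1.1)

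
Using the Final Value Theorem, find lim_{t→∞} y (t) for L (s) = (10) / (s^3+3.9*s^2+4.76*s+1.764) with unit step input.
FVT: lim_{t→∞} y(t) = lim_{s→0} s*Y(s) where Y(s) = L(s)/s.
= lim_{s→0} L(s) = L(0) = num(0)/den(0) = 10/1.764 = 5.669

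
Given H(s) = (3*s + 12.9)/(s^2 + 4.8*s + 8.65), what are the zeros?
Set numerator = 0: 3*s + 12.9 = 0 → Zeros: -4.3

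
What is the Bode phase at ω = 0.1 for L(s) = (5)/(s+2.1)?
Substitute s = j*0.1: L(j0.1) = 2.37557 - 0.113122j.
∠L(j0.1) = atan2(Im, Re) = atan2(-0.113122, 2.37557) = -2.73°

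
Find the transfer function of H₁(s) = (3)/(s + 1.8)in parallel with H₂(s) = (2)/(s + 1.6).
Parallel: H = H₁ + H₂ = (n₁·d₂ + n₂·d₁)/(d₁·d₂).
n₁·d₂ = 3*s + 4.8. n₂·d₁ = 2*s + 3.6. Sum = 5*s + 8.4. d₁·d₂ = s^2 + 3.4*s + 2.88.
H(s) = (5*s + 8.4)/(s^2 + 3.4*s + 2.88)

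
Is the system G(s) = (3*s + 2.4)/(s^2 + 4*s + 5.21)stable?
Denominator: s^2 + 4*s + 5.21. Poles: -2 + 1.1j, -2 - 1.1j. All Re(p)<0: Yes (stable)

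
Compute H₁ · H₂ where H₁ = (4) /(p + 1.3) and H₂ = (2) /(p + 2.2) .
Series: H = H₁ · H₂ = (n₁·n₂)/(d₁·d₂).
Num: n₁·n₂ = 8. Den: d₁·d₂ = p^2 + 3.5*p + 2.86.
H(p) = (8)/(p^2 + 3.5*p + 2.86)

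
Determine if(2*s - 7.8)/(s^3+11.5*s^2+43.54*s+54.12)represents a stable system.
Denominator: s^3 + 11.5*s^2 + 43.54*s + 54.12 = (s + 4.1)(s + 3)(s + 4.4). Poles: -3, -4.1, -4.4. All Re(p)<0: Yes (stable)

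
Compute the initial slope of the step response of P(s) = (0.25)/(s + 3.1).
IVT: y'(0⁺) = lim_{s→∞} s²·Y(s) = lim_{s→∞} s·P(s).
deg(num) = 0, deg(den) = 1, relative degree = 1, so s·P(s) → (leading num)/(leading den) = 0.25/1 = 0.25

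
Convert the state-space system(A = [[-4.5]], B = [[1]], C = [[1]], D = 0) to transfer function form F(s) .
F(s) = C(sI - A)⁻¹B + D.
Characteristic polynomial det(sI - A) = s + 4.5.
Numerator from C·adj(sI-A)·B + D·det(sI-A) = 1.
F(s) = (1)/(s + 4.5)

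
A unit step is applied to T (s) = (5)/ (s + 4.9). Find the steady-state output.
FVT: lim_{t→∞} y(t) = lim_{s→0} s*Y(s) where Y(s) = T(s)/s.
= lim_{s→0} T(s) = T(0) = num(0)/den(0) = 5/4.9 = 1.02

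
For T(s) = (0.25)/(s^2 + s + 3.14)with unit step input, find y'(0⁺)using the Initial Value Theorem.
IVT: y'(0⁺) = lim_{s→∞} s²·Y(s) = lim_{s→∞} s·T(s).
deg(num) = 0, deg(den) = 2, relative degree = 2 ≥ 2, so s·T(s) → 0. Initial slope = 0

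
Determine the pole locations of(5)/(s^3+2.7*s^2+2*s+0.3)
Set denominator = 0: s^3 + 2.7*s^2 + 2*s + 0.3 = (s + 0.2)(s + 1)(s + 1.5) = 0 → Poles: -0.2, -1, -1.5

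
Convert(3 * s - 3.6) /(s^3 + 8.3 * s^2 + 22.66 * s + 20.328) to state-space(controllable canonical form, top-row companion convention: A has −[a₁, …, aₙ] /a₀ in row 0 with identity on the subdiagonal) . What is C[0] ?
Reachable canonical form: C = numerator coefficients (right-aligned, zero-padded to length n).
num = 3*s - 3.6, C = [[0, 3, -3.6]].
C[0] = 0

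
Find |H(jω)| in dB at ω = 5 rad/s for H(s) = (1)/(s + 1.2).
Substitute s = j*5: H(j5) = 0.0453858 - 0.189107j.
|H(j5)| = sqrt(Re² + Im²) = 0.1945.
20*log₁₀(0.1945) = -14.22 dB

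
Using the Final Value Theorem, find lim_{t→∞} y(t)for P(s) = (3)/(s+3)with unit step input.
FVT: lim_{t→∞} y(t) = lim_{s→0} s*Y(s) where Y(s) = P(s)/s.
= lim_{s→0} P(s) = P(0) = num(0)/den(0) = 3/3 = 1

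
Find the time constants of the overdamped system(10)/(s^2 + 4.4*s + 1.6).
Overdamped: real poles at -0.4, -4. τ = -1/pole → τ₁ = 2.5, τ₂ = 0.25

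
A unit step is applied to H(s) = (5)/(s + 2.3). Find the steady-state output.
FVT: lim_{t→∞} y(t) = lim_{s→0} s*Y(s) where Y(s) = H(s)/s.
= lim_{s→0} H(s) = H(0) = num(0)/den(0) = 5/2.3 = 2.174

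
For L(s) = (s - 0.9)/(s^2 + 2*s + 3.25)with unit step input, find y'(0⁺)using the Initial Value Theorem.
IVT: y'(0⁺) = lim_{s→∞} s²·Y(s) = lim_{s→∞} s·L(s).
deg(num) = 1, deg(den) = 2, relative degree = 1, so s·L(s) → (leading num)/(leading den) = 1/1 = 1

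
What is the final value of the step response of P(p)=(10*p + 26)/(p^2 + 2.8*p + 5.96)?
FVT: lim_{t→∞} y(t) = lim_{p→0} p*Y(p) where Y(p) = P(p)/p.
= lim_{p→0} P(p) = P(0) = num(0)/den(0) = 26/5.96 = 4.362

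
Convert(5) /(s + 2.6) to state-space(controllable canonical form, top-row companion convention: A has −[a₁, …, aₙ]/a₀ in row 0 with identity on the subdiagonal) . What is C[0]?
Reachable canonical form: C = numerator coefficients (right-aligned, zero-padded to length n).
num = 5, C = [[5]].
C[0] = 5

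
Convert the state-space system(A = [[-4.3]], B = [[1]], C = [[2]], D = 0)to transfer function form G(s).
G(s) = C(sI - A)⁻¹B + D.
Characteristic polynomial det(sI - A) = s + 4.3.
Numerator from C·adj(sI-A)·B + D·det(sI-A) = 2.
G(s) = (2)/(s + 4.3)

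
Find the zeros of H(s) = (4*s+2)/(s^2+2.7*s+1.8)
Set numerator = 0: 4*s + 2 = 0 → Zeros: -0.5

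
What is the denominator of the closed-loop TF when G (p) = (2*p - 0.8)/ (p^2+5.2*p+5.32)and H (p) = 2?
Characteristic poly = G_den * H_den + G_num * H_num = (p^2 + 5.2*p + 5.32) + (4*p - 1.6) = p^2 + 9.2*p + 3.72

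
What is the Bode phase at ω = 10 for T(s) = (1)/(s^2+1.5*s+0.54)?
Substitute s = j*10: T(j10) = -0.00983069 - 0.00148261j.
∠T(j10) = atan2(Im, Re) = atan2(-0.00148261, -0.00983069) = -171.42°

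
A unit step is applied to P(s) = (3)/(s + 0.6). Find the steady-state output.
FVT: lim_{t→∞} y(t) = lim_{s→0} s*Y(s) where Y(s) = P(s)/s.
= lim_{s→0} P(s) = P(0) = num(0)/den(0) = 3/0.6 = 5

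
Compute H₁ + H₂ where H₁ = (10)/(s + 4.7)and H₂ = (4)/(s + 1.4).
Parallel: H = H₁ + H₂ = (n₁·d₂ + n₂·d₁)/(d₁·d₂).
n₁·d₂ = 10*s + 14. n₂·d₁ = 4*s + 18.8. Sum = 14*s + 32.8. d₁·d₂ = s^2 + 6.1*s + 6.58.
H(s) = (14*s + 32.8)/(s^2 + 6.1*s + 6.58)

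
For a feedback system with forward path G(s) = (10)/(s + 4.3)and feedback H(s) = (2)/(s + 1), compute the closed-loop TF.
Closed-loop T = G/(1+GH).
Numerator: G_num * H_den = 10*s + 10.
Denominator: G_den * H_den + G_num * H_num = (s^2 + 5.3*s + 4.3) + (20) = s^2 + 5.3*s + 24.3.
T(s) = (10*s + 10)/(s^2 + 5.3*s + 24.3)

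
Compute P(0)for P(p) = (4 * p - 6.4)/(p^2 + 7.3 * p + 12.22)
DC gain = P(0) = num(0)/den(0) = -6.4/12.22 = -0.5237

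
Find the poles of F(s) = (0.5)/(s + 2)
Set denominator = 0: s + 2 = 0 → Poles: -2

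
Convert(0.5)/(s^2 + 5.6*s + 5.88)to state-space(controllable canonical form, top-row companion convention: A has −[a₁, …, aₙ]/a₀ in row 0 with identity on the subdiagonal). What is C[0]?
Reachable canonical form: C = numerator coefficients (right-aligned, zero-padded to length n).
num = 0.5, C = [[0, 0.5]].
C[0] = 0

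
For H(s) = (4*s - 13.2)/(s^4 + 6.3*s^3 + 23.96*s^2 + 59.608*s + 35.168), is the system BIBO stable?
Denominator: s^4 + 6.3*s^3 + 23.96*s^2 + 59.608*s + 35.168 = (s + 0.8)(s + 3.5)(s^2 + 2*s + 12.56). Poles: -0.8, -1 + 3.4j, -1 - 3.4j, -3.5. All Re(p)<0: Yes (stable)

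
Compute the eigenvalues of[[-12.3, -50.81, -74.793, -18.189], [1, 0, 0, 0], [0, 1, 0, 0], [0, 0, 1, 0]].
Eigenvalues solve det(λI - A) = 0.
Characteristic polynomial: λ^4 + 12.3*λ^3 + 50.81*λ^2 + 74.793*λ + 18.189 = 0.
Factor: (λ + 4.7)(λ + 0.3)(λ + 3)(λ + 4.3) = 0.
Roots: -0.3, -3, -4.3, -4.7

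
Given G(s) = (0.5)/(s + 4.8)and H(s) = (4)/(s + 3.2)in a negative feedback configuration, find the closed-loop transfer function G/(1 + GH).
Closed-loop T = G/(1+GH).
Numerator: G_num * H_den = 0.5*s + 1.6.
Denominator: G_den * H_den + G_num * H_num = (s^2 + 8*s + 15.36) + (2) = s^2 + 8*s + 17.36.
T(s) = (0.5*s + 1.6)/(s^2 + 8*s + 17.36)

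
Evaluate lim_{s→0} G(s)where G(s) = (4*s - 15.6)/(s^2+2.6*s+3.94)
DC gain = G(0) = num(0)/den(0) = -15.6/3.94 = -3.959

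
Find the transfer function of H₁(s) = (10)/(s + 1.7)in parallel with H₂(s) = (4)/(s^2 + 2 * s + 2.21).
Parallel: H = H₁ + H₂ = (n₁·d₂ + n₂·d₁)/(d₁·d₂).
n₁·d₂ = 10*s^2 + 20*s + 22.1. n₂·d₁ = 4*s + 6.8. Sum = 10*s^2 + 24*s + 28.9. d₁·d₂ = s^3 + 3.7*s^2 + 5.61*s + 3.757.
H(s) = (10*s^2 + 24*s + 28.9)/(s^3 + 3.7*s^2 + 5.61*s + 3.757)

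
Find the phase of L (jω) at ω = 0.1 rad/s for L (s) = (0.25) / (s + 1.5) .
Substitute s = j*0.1: L(j0.1) = 0.165929 - 0.0110619j.
∠L(j0.1) = atan2(Im, Re) = atan2(-0.0110619, 0.165929) = -3.81°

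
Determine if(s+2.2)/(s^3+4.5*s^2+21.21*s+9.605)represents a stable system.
Denominator: s^3 + 4.5*s^2 + 21.21*s + 9.605 = (s + 0.5)(s^2 + 4*s + 19.21). Poles: -0.5, -2 + 3.9j, -2 - 3.9j. All Re(p)<0: Yes (stable)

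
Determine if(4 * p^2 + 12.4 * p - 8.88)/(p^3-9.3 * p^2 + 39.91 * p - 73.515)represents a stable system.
Denominator: p^3 - 9.3*p^2 + 39.91*p - 73.515 = (p - 3.9)(p^2 - 5.4*p + 18.85). Poles: 2.7 + 3.4j, 2.7 - 3.4j, 3.9. All Re(p)<0: No (unstable)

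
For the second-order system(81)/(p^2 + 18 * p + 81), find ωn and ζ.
Standard form: ωn²/(p²+2ζωn·p+ωn²).
const=81=ωn² → ωn=9, p coeff=18=2ζωn → ζ=1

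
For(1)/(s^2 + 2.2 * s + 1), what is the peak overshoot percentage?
Standard form: ωn²/(s²+2ζωn·s+ωn²) → ωn = 1, ζ = 1.1.
ζ ≥ 1, so the response is non-oscillatory: peak overshoot = 0%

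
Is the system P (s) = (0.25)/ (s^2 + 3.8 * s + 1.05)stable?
Denominator: s^2 + 3.8*s + 1.05 = (s + 3.5)(s + 0.3). Poles: -0.3, -3.5. All Re(p)<0: Yes (stable)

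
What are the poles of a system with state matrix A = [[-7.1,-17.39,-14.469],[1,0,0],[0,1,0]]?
Eigenvalues solve det(λI - A) = 0.
Characteristic polynomial: λ^3 + 7.1*λ^2 + 17.39*λ + 14.469 = 0.
Factor: (λ + 2.1)(λ^2 + 5*λ + 6.89) = 0.
Roots: -2.1, -2.5 + 0.8j, -2.5 - 0.8j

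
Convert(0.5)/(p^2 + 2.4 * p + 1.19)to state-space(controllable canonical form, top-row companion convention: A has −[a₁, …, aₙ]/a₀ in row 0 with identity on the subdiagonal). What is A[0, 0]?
Reachable canonical form for den = p^2 + 2.4*p + 1.19: top row of A = -[a₁,a₂,...,aₙ]/a₀, ones on the subdiagonal, zeros elsewhere.
A = [[-2.4, -1.19], [1, 0]].
A[0,0] = -2.4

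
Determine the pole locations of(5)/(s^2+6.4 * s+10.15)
Set denominator = 0: s^2 + 6.4*s + 10.15 = (s + 3.5)(s + 2.9) = 0 → Poles: -2.9, -3.5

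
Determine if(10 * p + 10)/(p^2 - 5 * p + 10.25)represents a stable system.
Denominator: p^2 - 5*p + 10.25. Poles: 2.5 + 2j, 2.5 - 2j. All Re(p)<0: No (unstable)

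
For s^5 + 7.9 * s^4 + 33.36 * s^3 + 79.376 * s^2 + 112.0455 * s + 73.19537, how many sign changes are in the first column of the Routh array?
Routh array:
s^5: [1, 33.36, 112.0455]; s^4: [7.9, 79.376, 73.19537]; s^3: [23.3124, 102.78]; s^2: [44.5463, 73.19537]; s^1: [64.4749]; s^0: [73.19537]
First column: [1, 7.9, 23.3124, 44.5463, 64.4749, 73.19537]. Sign changes = 0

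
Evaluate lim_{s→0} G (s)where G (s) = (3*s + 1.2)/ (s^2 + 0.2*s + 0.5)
DC gain = G(0) = num(0)/den(0) = 1.2/0.5 = 2.4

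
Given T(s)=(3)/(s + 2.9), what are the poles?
Set denominator = 0: s + 2.9 = 0 → Poles: -2.9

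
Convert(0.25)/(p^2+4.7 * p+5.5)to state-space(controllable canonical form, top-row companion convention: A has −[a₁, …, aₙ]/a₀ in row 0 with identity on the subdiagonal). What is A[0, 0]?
Reachable canonical form for den = p^2 + 4.7*p + 5.5: top row of A = -[a₁,a₂,...,aₙ]/a₀, ones on the subdiagonal, zeros elsewhere.
A = [[-4.7, -5.5], [1, 0]].
A[0,0] = -4.7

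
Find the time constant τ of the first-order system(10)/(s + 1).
First-order system: τ = -1/pole. Pole = -1. τ = -1/(-1) = 1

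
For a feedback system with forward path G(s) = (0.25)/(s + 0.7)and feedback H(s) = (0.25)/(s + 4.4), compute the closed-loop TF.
Closed-loop T = G/(1+GH).
Numerator: G_num * H_den = 0.25*s + 1.1.
Denominator: G_den * H_den + G_num * H_num = (s^2 + 5.1*s + 3.08) + (0.0625) = s^2 + 5.1*s + 3.1425.
T(s) = (0.25*s + 1.1)/(s^2 + 5.1*s + 3.1425)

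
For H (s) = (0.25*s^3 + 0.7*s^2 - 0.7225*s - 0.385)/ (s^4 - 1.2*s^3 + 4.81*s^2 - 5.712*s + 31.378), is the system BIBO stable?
Denominator: s^4 - 1.2*s^3 + 4.81*s^2 - 5.712*s + 31.378 = (s^2 - 3.2*s + 5.8)(s^2 + 2*s + 5.41). Poles: -1 + 2.1j, -1 - 2.1j, 1.6 + 1.8j, 1.6 - 1.8j. All Re(p)<0: No (unstable)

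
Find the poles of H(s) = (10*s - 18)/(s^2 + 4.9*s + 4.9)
Set denominator = 0: s^2 + 4.9*s + 4.9 = (s + 1.4)(s + 3.5) = 0 → Poles: -1.4, -3.5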